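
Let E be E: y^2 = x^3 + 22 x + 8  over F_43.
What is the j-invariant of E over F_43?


Delta = -16(4 a^3 + 27 b^2) mod 43 = 36
-1728 * (4 a)^3 = -1728 * (4*22)^3 mod 43 = 22
j = 22 * 36^(-1) mod 43 = 3

j = 3 (mod 43)


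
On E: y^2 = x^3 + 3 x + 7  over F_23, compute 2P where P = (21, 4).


k = 2 = 10_2 (binary, LSB first: 01)
Double-and-add from P = (21, 4):
  bit 0 = 0: acc unchanged = O
  bit 1 = 1: acc = O + (5, 3) = (5, 3)

2P = (5, 3)


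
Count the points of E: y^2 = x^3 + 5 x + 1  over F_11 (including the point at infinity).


For each x in F_11, count y with y^2 = x^3 + 5 x + 1 mod 11:
  x = 0: RHS = 1, y in [1, 10]  -> 2 point(s)
  x = 6: RHS = 5, y in [4, 7]  -> 2 point(s)
  x = 7: RHS = 5, y in [4, 7]  -> 2 point(s)
  x = 8: RHS = 3, y in [5, 6]  -> 2 point(s)
  x = 9: RHS = 5, y in [4, 7]  -> 2 point(s)
Affine points: 10. Add the point at infinity: total = 11.

#E(F_11) = 11


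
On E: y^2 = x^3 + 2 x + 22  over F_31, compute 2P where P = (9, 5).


Doubling: s = (3 x1^2 + a) / (2 y1)
s = (3*9^2 + 2) / (2*5) mod 31 = 9
x3 = s^2 - 2 x1 mod 31 = 9^2 - 2*9 = 1
y3 = s (x1 - x3) - y1 mod 31 = 9 * (9 - 1) - 5 = 5

2P = (1, 5)


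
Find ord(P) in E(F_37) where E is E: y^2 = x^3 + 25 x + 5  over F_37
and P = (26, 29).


Compute successive multiples of P until we hit O:
  1P = (26, 29)
  2P = (25, 30)
  3P = (24, 6)
  4P = (36, 4)
  5P = (9, 21)
  6P = (14, 18)
  7P = (13, 23)
  8P = (5, 12)
  ... (continuing to 37P)
  37P = O

ord(P) = 37


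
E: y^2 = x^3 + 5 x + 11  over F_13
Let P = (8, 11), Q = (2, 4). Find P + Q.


P != Q, so use the chord formula.
s = (y2 - y1) / (x2 - x1) = (6) / (7) mod 13 = 12
x3 = s^2 - x1 - x2 mod 13 = 12^2 - 8 - 2 = 4
y3 = s (x1 - x3) - y1 mod 13 = 12 * (8 - 4) - 11 = 11

P + Q = (4, 11)


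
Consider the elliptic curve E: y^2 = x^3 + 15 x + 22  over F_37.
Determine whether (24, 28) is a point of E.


Check whether y^2 = x^3 + 15 x + 22 (mod 37) for (x, y) = (24, 28).
LHS: y^2 = 28^2 mod 37 = 7
RHS: x^3 + 15 x + 22 = 24^3 + 15*24 + 22 mod 37 = 35
LHS != RHS

No, not on the curve


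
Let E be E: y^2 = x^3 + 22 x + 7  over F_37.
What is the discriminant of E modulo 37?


4 a^3 + 27 b^2 = 4*22^3 + 27*7^2 = 42592 + 1323 = 43915
Delta = -16 * (43915) = -702640
Delta mod 37 = 27

Delta = 27 (mod 37)


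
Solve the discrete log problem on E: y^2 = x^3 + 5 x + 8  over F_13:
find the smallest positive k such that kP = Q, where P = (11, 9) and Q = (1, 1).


Enumerate multiples of P until we hit Q = (1, 1):
  1P = (11, 9)
  2P = (1, 12)
  3P = (2, 0)
  4P = (1, 1)
Match found at i = 4.

k = 4


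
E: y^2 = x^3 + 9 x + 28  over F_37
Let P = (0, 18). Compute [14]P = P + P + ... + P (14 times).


k = 14 = 1110_2 (binary, LSB first: 0111)
Double-and-add from P = (0, 18):
  bit 0 = 0: acc unchanged = O
  bit 1 = 1: acc = O + (7, 8) = (7, 8)
  bit 2 = 1: acc = (7, 8) + (14, 7) = (13, 14)
  bit 3 = 1: acc = (13, 14) + (18, 18) = (17, 5)

14P = (17, 5)


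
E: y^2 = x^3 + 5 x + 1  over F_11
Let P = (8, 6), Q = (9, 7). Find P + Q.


P != Q, so use the chord formula.
s = (y2 - y1) / (x2 - x1) = (1) / (1) mod 11 = 1
x3 = s^2 - x1 - x2 mod 11 = 1^2 - 8 - 9 = 6
y3 = s (x1 - x3) - y1 mod 11 = 1 * (8 - 6) - 6 = 7

P + Q = (6, 7)


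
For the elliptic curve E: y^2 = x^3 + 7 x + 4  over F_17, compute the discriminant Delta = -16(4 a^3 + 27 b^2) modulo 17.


4 a^3 + 27 b^2 = 4*7^3 + 27*4^2 = 1372 + 432 = 1804
Delta = -16 * (1804) = -28864
Delta mod 17 = 2

Delta = 2 (mod 17)


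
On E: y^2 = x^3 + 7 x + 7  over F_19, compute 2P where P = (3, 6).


Doubling: s = (3 x1^2 + a) / (2 y1)
s = (3*3^2 + 7) / (2*6) mod 19 = 6
x3 = s^2 - 2 x1 mod 19 = 6^2 - 2*3 = 11
y3 = s (x1 - x3) - y1 mod 19 = 6 * (3 - 11) - 6 = 3

2P = (11, 3)


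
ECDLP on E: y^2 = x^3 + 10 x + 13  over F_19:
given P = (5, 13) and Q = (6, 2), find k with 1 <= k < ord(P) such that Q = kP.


Enumerate multiples of P until we hit Q = (6, 2):
  1P = (5, 13)
  2P = (6, 2)
Match found at i = 2.

k = 2


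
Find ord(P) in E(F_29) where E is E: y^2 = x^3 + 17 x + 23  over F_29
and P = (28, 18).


Compute successive multiples of P until we hit O:
  1P = (28, 18)
  2P = (22, 24)
  3P = (9, 21)
  4P = (15, 12)
  5P = (2, 23)
  6P = (5, 1)
  7P = (0, 9)
  8P = (24, 4)
  ... (continuing to 39P)
  39P = O

ord(P) = 39


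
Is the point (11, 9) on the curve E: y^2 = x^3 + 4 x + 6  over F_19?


Check whether y^2 = x^3 + 4 x + 6 (mod 19) for (x, y) = (11, 9).
LHS: y^2 = 9^2 mod 19 = 5
RHS: x^3 + 4 x + 6 = 11^3 + 4*11 + 6 mod 19 = 13
LHS != RHS

No, not on the curve


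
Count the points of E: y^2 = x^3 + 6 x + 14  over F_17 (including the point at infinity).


For each x in F_17, count y with y^2 = x^3 + 6 x + 14 mod 17:
  x = 1: RHS = 4, y in [2, 15]  -> 2 point(s)
  x = 2: RHS = 0, y in [0]  -> 1 point(s)
  x = 3: RHS = 8, y in [5, 12]  -> 2 point(s)
  x = 4: RHS = 0, y in [0]  -> 1 point(s)
  x = 5: RHS = 16, y in [4, 13]  -> 2 point(s)
  x = 7: RHS = 8, y in [5, 12]  -> 2 point(s)
  x = 8: RHS = 13, y in [8, 9]  -> 2 point(s)
  x = 9: RHS = 15, y in [7, 10]  -> 2 point(s)
  x = 11: RHS = 0, y in [0]  -> 1 point(s)
Affine points: 15. Add the point at infinity: total = 16.

#E(F_17) = 16


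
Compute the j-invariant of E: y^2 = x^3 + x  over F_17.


Delta = -16(4 a^3 + 27 b^2) mod 17 = 4
-1728 * (4 a)^3 = -1728 * (4*1)^3 mod 17 = 10
j = 10 * 4^(-1) mod 17 = 11

j = 11 (mod 17)


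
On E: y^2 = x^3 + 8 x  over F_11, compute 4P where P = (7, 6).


k = 4 = 100_2 (binary, LSB first: 001)
Double-and-add from P = (7, 6):
  bit 0 = 0: acc unchanged = O
  bit 1 = 0: acc unchanged = O
  bit 2 = 1: acc = O + (9, 8) = (9, 8)

4P = (9, 8)


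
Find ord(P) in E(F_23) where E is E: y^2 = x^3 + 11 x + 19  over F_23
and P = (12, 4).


Compute successive multiples of P until we hit O:
  1P = (12, 4)
  2P = (1, 10)
  3P = (16, 17)
  4P = (7, 18)
  5P = (10, 18)
  6P = (4, 9)
  7P = (2, 7)
  8P = (13, 17)
  ... (continuing to 26P)
  26P = O

ord(P) = 26


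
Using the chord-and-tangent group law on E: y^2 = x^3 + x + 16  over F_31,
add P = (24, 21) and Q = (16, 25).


P != Q, so use the chord formula.
s = (y2 - y1) / (x2 - x1) = (4) / (23) mod 31 = 15
x3 = s^2 - x1 - x2 mod 31 = 15^2 - 24 - 16 = 30
y3 = s (x1 - x3) - y1 mod 31 = 15 * (24 - 30) - 21 = 13

P + Q = (30, 13)


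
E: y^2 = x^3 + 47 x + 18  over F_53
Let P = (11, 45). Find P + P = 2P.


Doubling: s = (3 x1^2 + a) / (2 y1)
s = (3*11^2 + 47) / (2*45) mod 53 = 34
x3 = s^2 - 2 x1 mod 53 = 34^2 - 2*11 = 21
y3 = s (x1 - x3) - y1 mod 53 = 34 * (11 - 21) - 45 = 39

2P = (21, 39)


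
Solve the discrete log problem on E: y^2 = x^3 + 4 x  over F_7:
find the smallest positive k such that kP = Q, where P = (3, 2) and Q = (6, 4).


Enumerate multiples of P until we hit Q = (6, 4):
  1P = (3, 2)
  2P = (2, 4)
  3P = (6, 4)
Match found at i = 3.

k = 3


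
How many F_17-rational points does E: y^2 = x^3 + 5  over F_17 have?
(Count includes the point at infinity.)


For each x in F_17, count y with y^2 = x^3 + 0 x + 5 mod 17:
  x = 2: RHS = 13, y in [8, 9]  -> 2 point(s)
  x = 3: RHS = 15, y in [7, 10]  -> 2 point(s)
  x = 4: RHS = 1, y in [1, 16]  -> 2 point(s)
  x = 6: RHS = 0, y in [0]  -> 1 point(s)
  x = 7: RHS = 8, y in [5, 12]  -> 2 point(s)
  x = 10: RHS = 2, y in [6, 11]  -> 2 point(s)
  x = 12: RHS = 16, y in [4, 13]  -> 2 point(s)
  x = 13: RHS = 9, y in [3, 14]  -> 2 point(s)
  x = 16: RHS = 4, y in [2, 15]  -> 2 point(s)
Affine points: 17. Add the point at infinity: total = 18.

#E(F_17) = 18


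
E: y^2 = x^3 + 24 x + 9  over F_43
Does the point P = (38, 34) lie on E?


Check whether y^2 = x^3 + 24 x + 9 (mod 43) for (x, y) = (38, 34).
LHS: y^2 = 34^2 mod 43 = 38
RHS: x^3 + 24 x + 9 = 38^3 + 24*38 + 9 mod 43 = 22
LHS != RHS

No, not on the curve


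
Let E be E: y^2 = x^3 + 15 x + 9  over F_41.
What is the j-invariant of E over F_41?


Delta = -16(4 a^3 + 27 b^2) mod 41 = 10
-1728 * (4 a)^3 = -1728 * (4*15)^3 mod 41 = 10
j = 10 * 10^(-1) mod 41 = 1

j = 1 (mod 41)


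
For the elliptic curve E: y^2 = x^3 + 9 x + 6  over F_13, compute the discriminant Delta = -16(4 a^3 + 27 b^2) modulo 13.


4 a^3 + 27 b^2 = 4*9^3 + 27*6^2 = 2916 + 972 = 3888
Delta = -16 * (3888) = -62208
Delta mod 13 = 10

Delta = 10 (mod 13)


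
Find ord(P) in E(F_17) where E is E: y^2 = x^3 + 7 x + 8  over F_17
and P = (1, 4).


Compute successive multiples of P until we hit O:
  1P = (1, 4)
  2P = (7, 14)
  3P = (8, 7)
  4P = (12, 1)
  5P = (0, 5)
  6P = (0, 12)
  7P = (12, 16)
  8P = (8, 10)
  ... (continuing to 11P)
  11P = O

ord(P) = 11


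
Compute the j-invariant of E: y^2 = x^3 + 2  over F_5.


Delta = -16(4 a^3 + 27 b^2) mod 5 = 2
-1728 * (4 a)^3 = -1728 * (4*0)^3 mod 5 = 0
j = 0 * 2^(-1) mod 5 = 0

j = 0 (mod 5)


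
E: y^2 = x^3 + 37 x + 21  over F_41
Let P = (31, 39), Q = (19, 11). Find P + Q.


P != Q, so use the chord formula.
s = (y2 - y1) / (x2 - x1) = (13) / (29) mod 41 = 16
x3 = s^2 - x1 - x2 mod 41 = 16^2 - 31 - 19 = 1
y3 = s (x1 - x3) - y1 mod 41 = 16 * (31 - 1) - 39 = 31

P + Q = (1, 31)


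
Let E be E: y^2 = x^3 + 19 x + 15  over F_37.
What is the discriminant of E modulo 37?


4 a^3 + 27 b^2 = 4*19^3 + 27*15^2 = 27436 + 6075 = 33511
Delta = -16 * (33511) = -536176
Delta mod 37 = 28

Delta = 28 (mod 37)


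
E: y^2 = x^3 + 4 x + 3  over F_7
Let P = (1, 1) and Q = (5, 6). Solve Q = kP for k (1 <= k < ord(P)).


Enumerate multiples of P until we hit Q = (5, 6):
  1P = (1, 1)
  2P = (5, 6)
Match found at i = 2.

k = 2


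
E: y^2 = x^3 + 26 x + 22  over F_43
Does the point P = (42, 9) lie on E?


Check whether y^2 = x^3 + 26 x + 22 (mod 43) for (x, y) = (42, 9).
LHS: y^2 = 9^2 mod 43 = 38
RHS: x^3 + 26 x + 22 = 42^3 + 26*42 + 22 mod 43 = 38
LHS = RHS

Yes, on the curve


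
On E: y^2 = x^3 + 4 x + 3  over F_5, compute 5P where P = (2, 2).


k = 5 = 101_2 (binary, LSB first: 101)
Double-and-add from P = (2, 2):
  bit 0 = 1: acc = O + (2, 2) = (2, 2)
  bit 1 = 0: acc unchanged = (2, 2)
  bit 2 = 1: acc = (2, 2) + (2, 2) = (2, 3)

5P = (2, 3)


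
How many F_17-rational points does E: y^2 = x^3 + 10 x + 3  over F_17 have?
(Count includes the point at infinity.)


For each x in F_17, count y with y^2 = x^3 + 10 x + 3 mod 17:
  x = 3: RHS = 9, y in [3, 14]  -> 2 point(s)
  x = 5: RHS = 8, y in [5, 12]  -> 2 point(s)
  x = 7: RHS = 8, y in [5, 12]  -> 2 point(s)
  x = 8: RHS = 0, y in [0]  -> 1 point(s)
  x = 10: RHS = 15, y in [7, 10]  -> 2 point(s)
  x = 11: RHS = 16, y in [4, 13]  -> 2 point(s)
  x = 12: RHS = 15, y in [7, 10]  -> 2 point(s)
  x = 13: RHS = 1, y in [1, 16]  -> 2 point(s)
  x = 15: RHS = 9, y in [3, 14]  -> 2 point(s)
  x = 16: RHS = 9, y in [3, 14]  -> 2 point(s)
Affine points: 19. Add the point at infinity: total = 20.

#E(F_17) = 20


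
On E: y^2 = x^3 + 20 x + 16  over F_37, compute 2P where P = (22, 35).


Doubling: s = (3 x1^2 + a) / (2 y1)
s = (3*22^2 + 20) / (2*35) mod 37 = 2
x3 = s^2 - 2 x1 mod 37 = 2^2 - 2*22 = 34
y3 = s (x1 - x3) - y1 mod 37 = 2 * (22 - 34) - 35 = 15

2P = (34, 15)


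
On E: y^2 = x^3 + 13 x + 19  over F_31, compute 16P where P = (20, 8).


k = 16 = 10000_2 (binary, LSB first: 00001)
Double-and-add from P = (20, 8):
  bit 0 = 0: acc unchanged = O
  bit 1 = 0: acc unchanged = O
  bit 2 = 0: acc unchanged = O
  bit 3 = 0: acc unchanged = O
  bit 4 = 1: acc = O + (16, 13) = (16, 13)

16P = (16, 13)


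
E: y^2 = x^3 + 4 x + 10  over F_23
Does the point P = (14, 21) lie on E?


Check whether y^2 = x^3 + 4 x + 10 (mod 23) for (x, y) = (14, 21).
LHS: y^2 = 21^2 mod 23 = 4
RHS: x^3 + 4 x + 10 = 14^3 + 4*14 + 10 mod 23 = 4
LHS = RHS

Yes, on the curve


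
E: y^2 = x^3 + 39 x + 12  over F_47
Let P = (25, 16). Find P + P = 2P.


Doubling: s = (3 x1^2 + a) / (2 y1)
s = (3*25^2 + 39) / (2*16) mod 47 = 4
x3 = s^2 - 2 x1 mod 47 = 4^2 - 2*25 = 13
y3 = s (x1 - x3) - y1 mod 47 = 4 * (25 - 13) - 16 = 32

2P = (13, 32)


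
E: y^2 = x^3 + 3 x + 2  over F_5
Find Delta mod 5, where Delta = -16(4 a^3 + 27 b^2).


4 a^3 + 27 b^2 = 4*3^3 + 27*2^2 = 108 + 108 = 216
Delta = -16 * (216) = -3456
Delta mod 5 = 4

Delta = 4 (mod 5)


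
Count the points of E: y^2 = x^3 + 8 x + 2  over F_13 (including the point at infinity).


For each x in F_13, count y with y^2 = x^3 + 8 x + 2 mod 13:
  x = 2: RHS = 0, y in [0]  -> 1 point(s)
  x = 3: RHS = 1, y in [1, 12]  -> 2 point(s)
  x = 9: RHS = 10, y in [6, 7]  -> 2 point(s)
  x = 10: RHS = 3, y in [4, 9]  -> 2 point(s)
  x = 11: RHS = 4, y in [2, 11]  -> 2 point(s)
Affine points: 9. Add the point at infinity: total = 10.

#E(F_13) = 10


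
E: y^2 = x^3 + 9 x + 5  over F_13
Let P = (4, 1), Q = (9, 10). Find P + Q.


P != Q, so use the chord formula.
s = (y2 - y1) / (x2 - x1) = (9) / (5) mod 13 = 7
x3 = s^2 - x1 - x2 mod 13 = 7^2 - 4 - 9 = 10
y3 = s (x1 - x3) - y1 mod 13 = 7 * (4 - 10) - 1 = 9

P + Q = (10, 9)


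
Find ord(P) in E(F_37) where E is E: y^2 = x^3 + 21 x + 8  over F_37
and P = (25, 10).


Compute successive multiples of P until we hit O:
  1P = (25, 10)
  2P = (23, 2)
  3P = (5, 33)
  4P = (16, 0)
  5P = (5, 4)
  6P = (23, 35)
  7P = (25, 27)
  8P = O

ord(P) = 8


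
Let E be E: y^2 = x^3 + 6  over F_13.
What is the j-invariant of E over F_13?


Delta = -16(4 a^3 + 27 b^2) mod 13 = 9
-1728 * (4 a)^3 = -1728 * (4*0)^3 mod 13 = 0
j = 0 * 9^(-1) mod 13 = 0

j = 0 (mod 13)


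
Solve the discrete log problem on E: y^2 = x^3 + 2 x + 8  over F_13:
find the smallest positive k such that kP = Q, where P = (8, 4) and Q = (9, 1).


Enumerate multiples of P until we hit Q = (9, 1):
  1P = (8, 4)
  2P = (9, 1)
Match found at i = 2.

k = 2


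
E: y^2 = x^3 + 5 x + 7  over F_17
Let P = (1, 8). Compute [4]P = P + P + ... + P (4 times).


k = 4 = 100_2 (binary, LSB first: 001)
Double-and-add from P = (1, 8):
  bit 0 = 0: acc unchanged = O
  bit 1 = 0: acc unchanged = O
  bit 2 = 1: acc = O + (3, 7) = (3, 7)

4P = (3, 7)


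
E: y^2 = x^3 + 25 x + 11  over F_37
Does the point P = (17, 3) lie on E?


Check whether y^2 = x^3 + 25 x + 11 (mod 37) for (x, y) = (17, 3).
LHS: y^2 = 3^2 mod 37 = 9
RHS: x^3 + 25 x + 11 = 17^3 + 25*17 + 11 mod 37 = 21
LHS != RHS

No, not on the curve


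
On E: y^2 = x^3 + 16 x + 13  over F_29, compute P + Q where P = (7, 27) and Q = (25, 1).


P != Q, so use the chord formula.
s = (y2 - y1) / (x2 - x1) = (3) / (18) mod 29 = 5
x3 = s^2 - x1 - x2 mod 29 = 5^2 - 7 - 25 = 22
y3 = s (x1 - x3) - y1 mod 29 = 5 * (7 - 22) - 27 = 14

P + Q = (22, 14)


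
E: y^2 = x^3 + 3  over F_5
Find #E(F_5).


For each x in F_5, count y with y^2 = x^3 + 0 x + 3 mod 5:
  x = 1: RHS = 4, y in [2, 3]  -> 2 point(s)
  x = 2: RHS = 1, y in [1, 4]  -> 2 point(s)
  x = 3: RHS = 0, y in [0]  -> 1 point(s)
Affine points: 5. Add the point at infinity: total = 6.

#E(F_5) = 6


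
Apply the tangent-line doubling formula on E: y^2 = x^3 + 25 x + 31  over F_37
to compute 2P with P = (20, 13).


Doubling: s = (3 x1^2 + a) / (2 y1)
s = (3*20^2 + 25) / (2*13) mod 37 = 3
x3 = s^2 - 2 x1 mod 37 = 3^2 - 2*20 = 6
y3 = s (x1 - x3) - y1 mod 37 = 3 * (20 - 6) - 13 = 29

2P = (6, 29)


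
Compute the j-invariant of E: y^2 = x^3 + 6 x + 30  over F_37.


Delta = -16(4 a^3 + 27 b^2) mod 37 = 10
-1728 * (4 a)^3 = -1728 * (4*6)^3 mod 37 = 31
j = 31 * 10^(-1) mod 37 = 29

j = 29 (mod 37)


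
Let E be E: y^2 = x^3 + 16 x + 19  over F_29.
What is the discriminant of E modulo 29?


4 a^3 + 27 b^2 = 4*16^3 + 27*19^2 = 16384 + 9747 = 26131
Delta = -16 * (26131) = -418096
Delta mod 29 = 26

Delta = 26 (mod 29)


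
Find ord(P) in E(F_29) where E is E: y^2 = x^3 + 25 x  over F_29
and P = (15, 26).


Compute successive multiples of P until we hit O:
  1P = (15, 26)
  2P = (22, 27)
  3P = (8, 4)
  4P = (7, 24)
  5P = (27, 0)
  6P = (7, 5)
  7P = (8, 25)
  8P = (22, 2)
  ... (continuing to 10P)
  10P = O

ord(P) = 10


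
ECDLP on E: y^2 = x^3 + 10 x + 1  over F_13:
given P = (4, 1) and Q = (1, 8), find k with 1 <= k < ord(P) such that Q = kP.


Enumerate multiples of P until we hit Q = (1, 8):
  1P = (4, 1)
  2P = (1, 8)
Match found at i = 2.

k = 2


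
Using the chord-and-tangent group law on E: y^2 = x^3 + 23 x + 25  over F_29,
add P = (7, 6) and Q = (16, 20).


P != Q, so use the chord formula.
s = (y2 - y1) / (x2 - x1) = (14) / (9) mod 29 = 8
x3 = s^2 - x1 - x2 mod 29 = 8^2 - 7 - 16 = 12
y3 = s (x1 - x3) - y1 mod 29 = 8 * (7 - 12) - 6 = 12

P + Q = (12, 12)


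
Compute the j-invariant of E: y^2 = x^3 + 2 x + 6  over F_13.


Delta = -16(4 a^3 + 27 b^2) mod 13 = 4
-1728 * (4 a)^3 = -1728 * (4*2)^3 mod 13 = 5
j = 5 * 4^(-1) mod 13 = 11

j = 11 (mod 13)


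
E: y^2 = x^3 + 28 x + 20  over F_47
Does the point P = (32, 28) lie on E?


Check whether y^2 = x^3 + 28 x + 20 (mod 47) for (x, y) = (32, 28).
LHS: y^2 = 28^2 mod 47 = 32
RHS: x^3 + 28 x + 20 = 32^3 + 28*32 + 20 mod 47 = 32
LHS = RHS

Yes, on the curve


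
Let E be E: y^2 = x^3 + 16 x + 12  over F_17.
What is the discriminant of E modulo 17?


4 a^3 + 27 b^2 = 4*16^3 + 27*12^2 = 16384 + 3888 = 20272
Delta = -16 * (20272) = -324352
Delta mod 17 = 8

Delta = 8 (mod 17)


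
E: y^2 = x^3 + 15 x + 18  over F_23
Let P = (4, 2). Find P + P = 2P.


Doubling: s = (3 x1^2 + a) / (2 y1)
s = (3*4^2 + 15) / (2*2) mod 23 = 10
x3 = s^2 - 2 x1 mod 23 = 10^2 - 2*4 = 0
y3 = s (x1 - x3) - y1 mod 23 = 10 * (4 - 0) - 2 = 15

2P = (0, 15)


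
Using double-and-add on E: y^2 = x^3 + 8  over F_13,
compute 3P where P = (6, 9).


k = 3 = 11_2 (binary, LSB first: 11)
Double-and-add from P = (6, 9):
  bit 0 = 1: acc = O + (6, 9) = (6, 9)
  bit 1 = 1: acc = (6, 9) + (11, 0) = (6, 4)

3P = (6, 4)


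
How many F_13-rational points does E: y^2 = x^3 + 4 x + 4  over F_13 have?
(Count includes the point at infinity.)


For each x in F_13, count y with y^2 = x^3 + 4 x + 4 mod 13:
  x = 0: RHS = 4, y in [2, 11]  -> 2 point(s)
  x = 1: RHS = 9, y in [3, 10]  -> 2 point(s)
  x = 3: RHS = 4, y in [2, 11]  -> 2 point(s)
  x = 6: RHS = 10, y in [6, 7]  -> 2 point(s)
  x = 10: RHS = 4, y in [2, 11]  -> 2 point(s)
  x = 11: RHS = 1, y in [1, 12]  -> 2 point(s)
  x = 12: RHS = 12, y in [5, 8]  -> 2 point(s)
Affine points: 14. Add the point at infinity: total = 15.

#E(F_13) = 15


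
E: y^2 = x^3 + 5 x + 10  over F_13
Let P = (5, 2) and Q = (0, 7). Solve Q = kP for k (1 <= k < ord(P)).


Enumerate multiples of P until we hit Q = (0, 7):
  1P = (5, 2)
  2P = (0, 7)
Match found at i = 2.

k = 2


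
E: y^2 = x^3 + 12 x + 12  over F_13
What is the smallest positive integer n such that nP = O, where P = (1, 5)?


Compute successive multiples of P until we hit O:
  1P = (1, 5)
  2P = (10, 1)
  3P = (3, 6)
  4P = (6, 12)
  5P = (9, 2)
  6P = (7, 7)
  7P = (8, 10)
  8P = (0, 5)
  ... (continuing to 19P)
  19P = O

ord(P) = 19


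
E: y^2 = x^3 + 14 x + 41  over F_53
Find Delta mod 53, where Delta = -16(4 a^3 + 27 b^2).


4 a^3 + 27 b^2 = 4*14^3 + 27*41^2 = 10976 + 45387 = 56363
Delta = -16 * (56363) = -901808
Delta mod 53 = 40

Delta = 40 (mod 53)


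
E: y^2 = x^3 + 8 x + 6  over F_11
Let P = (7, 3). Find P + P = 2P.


Doubling: s = (3 x1^2 + a) / (2 y1)
s = (3*7^2 + 8) / (2*3) mod 11 = 2
x3 = s^2 - 2 x1 mod 11 = 2^2 - 2*7 = 1
y3 = s (x1 - x3) - y1 mod 11 = 2 * (7 - 1) - 3 = 9

2P = (1, 9)


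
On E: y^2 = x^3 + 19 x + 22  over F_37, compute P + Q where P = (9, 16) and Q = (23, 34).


P != Q, so use the chord formula.
s = (y2 - y1) / (x2 - x1) = (18) / (14) mod 37 = 33
x3 = s^2 - x1 - x2 mod 37 = 33^2 - 9 - 23 = 21
y3 = s (x1 - x3) - y1 mod 37 = 33 * (9 - 21) - 16 = 32

P + Q = (21, 32)


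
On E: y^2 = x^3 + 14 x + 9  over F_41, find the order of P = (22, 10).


Compute successive multiples of P until we hit O:
  1P = (22, 10)
  2P = (28, 34)
  3P = (7, 9)
  4P = (10, 40)
  5P = (5, 9)
  6P = (35, 23)
  7P = (26, 27)
  8P = (29, 32)
  ... (continuing to 18P)
  18P = O

ord(P) = 18


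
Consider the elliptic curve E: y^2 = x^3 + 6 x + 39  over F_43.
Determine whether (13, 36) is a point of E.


Check whether y^2 = x^3 + 6 x + 39 (mod 43) for (x, y) = (13, 36).
LHS: y^2 = 36^2 mod 43 = 6
RHS: x^3 + 6 x + 39 = 13^3 + 6*13 + 39 mod 43 = 35
LHS != RHS

No, not on the curve


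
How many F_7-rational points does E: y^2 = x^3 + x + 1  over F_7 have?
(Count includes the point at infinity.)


For each x in F_7, count y with y^2 = x^3 + 1 x + 1 mod 7:
  x = 0: RHS = 1, y in [1, 6]  -> 2 point(s)
  x = 2: RHS = 4, y in [2, 5]  -> 2 point(s)
Affine points: 4. Add the point at infinity: total = 5.

#E(F_7) = 5


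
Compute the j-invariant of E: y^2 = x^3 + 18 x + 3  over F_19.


Delta = -16(4 a^3 + 27 b^2) mod 19 = 14
-1728 * (4 a)^3 = -1728 * (4*18)^3 mod 19 = 12
j = 12 * 14^(-1) mod 19 = 9

j = 9 (mod 19)


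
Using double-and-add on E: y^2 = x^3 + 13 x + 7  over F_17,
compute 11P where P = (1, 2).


k = 11 = 1011_2 (binary, LSB first: 1101)
Double-and-add from P = (1, 2):
  bit 0 = 1: acc = O + (1, 2) = (1, 2)
  bit 1 = 1: acc = (1, 2) + (14, 14) = (11, 11)
  bit 2 = 0: acc unchanged = (11, 11)
  bit 3 = 1: acc = (11, 11) + (12, 2) = (7, 4)

11P = (7, 4)


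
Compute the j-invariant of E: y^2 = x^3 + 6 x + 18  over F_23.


Delta = -16(4 a^3 + 27 b^2) mod 23 = 9
-1728 * (4 a)^3 = -1728 * (4*6)^3 mod 23 = 20
j = 20 * 9^(-1) mod 23 = 15

j = 15 (mod 23)


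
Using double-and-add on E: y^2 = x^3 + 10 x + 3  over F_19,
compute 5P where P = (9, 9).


k = 5 = 101_2 (binary, LSB first: 101)
Double-and-add from P = (9, 9):
  bit 0 = 1: acc = O + (9, 9) = (9, 9)
  bit 1 = 0: acc unchanged = (9, 9)
  bit 2 = 1: acc = (9, 9) + (8, 5) = (18, 12)

5P = (18, 12)


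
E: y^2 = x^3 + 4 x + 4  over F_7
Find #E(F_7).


For each x in F_7, count y with y^2 = x^3 + 4 x + 4 mod 7:
  x = 0: RHS = 4, y in [2, 5]  -> 2 point(s)
  x = 1: RHS = 2, y in [3, 4]  -> 2 point(s)
  x = 3: RHS = 1, y in [1, 6]  -> 2 point(s)
  x = 4: RHS = 0, y in [0]  -> 1 point(s)
  x = 5: RHS = 2, y in [3, 4]  -> 2 point(s)
Affine points: 9. Add the point at infinity: total = 10.

#E(F_7) = 10


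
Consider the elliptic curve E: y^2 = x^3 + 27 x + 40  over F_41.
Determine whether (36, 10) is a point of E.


Check whether y^2 = x^3 + 27 x + 40 (mod 41) for (x, y) = (36, 10).
LHS: y^2 = 10^2 mod 41 = 18
RHS: x^3 + 27 x + 40 = 36^3 + 27*36 + 40 mod 41 = 26
LHS != RHS

No, not on the curve


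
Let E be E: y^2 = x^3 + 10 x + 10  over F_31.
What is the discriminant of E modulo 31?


4 a^3 + 27 b^2 = 4*10^3 + 27*10^2 = 4000 + 2700 = 6700
Delta = -16 * (6700) = -107200
Delta mod 31 = 29

Delta = 29 (mod 31)


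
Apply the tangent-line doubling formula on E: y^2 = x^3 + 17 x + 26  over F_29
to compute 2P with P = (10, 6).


Doubling: s = (3 x1^2 + a) / (2 y1)
s = (3*10^2 + 17) / (2*6) mod 29 = 24
x3 = s^2 - 2 x1 mod 29 = 24^2 - 2*10 = 5
y3 = s (x1 - x3) - y1 mod 29 = 24 * (10 - 5) - 6 = 27

2P = (5, 27)


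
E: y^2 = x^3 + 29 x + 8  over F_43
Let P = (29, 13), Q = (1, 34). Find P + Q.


P != Q, so use the chord formula.
s = (y2 - y1) / (x2 - x1) = (21) / (15) mod 43 = 10
x3 = s^2 - x1 - x2 mod 43 = 10^2 - 29 - 1 = 27
y3 = s (x1 - x3) - y1 mod 43 = 10 * (29 - 27) - 13 = 7

P + Q = (27, 7)


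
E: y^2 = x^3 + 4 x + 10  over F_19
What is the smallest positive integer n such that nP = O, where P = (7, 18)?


Compute successive multiples of P until we hit O:
  1P = (7, 18)
  2P = (10, 9)
  3P = (11, 13)
  4P = (18, 10)
  5P = (14, 13)
  6P = (2, 11)
  7P = (15, 5)
  8P = (13, 6)
  ... (continuing to 22P)
  22P = O

ord(P) = 22


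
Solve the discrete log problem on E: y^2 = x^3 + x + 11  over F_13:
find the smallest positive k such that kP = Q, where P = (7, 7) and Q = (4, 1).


Enumerate multiples of P until we hit Q = (4, 1):
  1P = (7, 7)
  2P = (11, 12)
  3P = (12, 3)
  4P = (4, 1)
Match found at i = 4.

k = 4


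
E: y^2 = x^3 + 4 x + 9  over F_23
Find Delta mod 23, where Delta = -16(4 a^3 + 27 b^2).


4 a^3 + 27 b^2 = 4*4^3 + 27*9^2 = 256 + 2187 = 2443
Delta = -16 * (2443) = -39088
Delta mod 23 = 12

Delta = 12 (mod 23)


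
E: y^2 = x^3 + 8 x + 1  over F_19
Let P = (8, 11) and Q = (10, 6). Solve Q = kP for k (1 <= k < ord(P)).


Enumerate multiples of P until we hit Q = (10, 6):
  1P = (8, 11)
  2P = (12, 1)
  3P = (10, 13)
  4P = (2, 14)
  5P = (14, 11)
  6P = (16, 8)
  7P = (18, 7)
  8P = (0, 1)
  9P = (9, 2)
  10P = (7, 18)
  11P = (15, 0)
  12P = (7, 1)
  13P = (9, 17)
  14P = (0, 18)
  15P = (18, 12)
  16P = (16, 11)
  17P = (14, 8)
  18P = (2, 5)
  19P = (10, 6)
Match found at i = 19.

k = 19


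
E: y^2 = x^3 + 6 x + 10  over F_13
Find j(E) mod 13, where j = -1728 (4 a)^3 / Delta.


Delta = -16(4 a^3 + 27 b^2) mod 13 = 7
-1728 * (4 a)^3 = -1728 * (4*6)^3 mod 13 = 5
j = 5 * 7^(-1) mod 13 = 10

j = 10 (mod 13)


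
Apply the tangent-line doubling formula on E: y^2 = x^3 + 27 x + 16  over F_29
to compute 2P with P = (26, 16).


Doubling: s = (3 x1^2 + a) / (2 y1)
s = (3*26^2 + 27) / (2*16) mod 29 = 18
x3 = s^2 - 2 x1 mod 29 = 18^2 - 2*26 = 11
y3 = s (x1 - x3) - y1 mod 29 = 18 * (26 - 11) - 16 = 22

2P = (11, 22)


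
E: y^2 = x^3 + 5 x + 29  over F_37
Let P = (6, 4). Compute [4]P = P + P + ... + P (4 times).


k = 4 = 100_2 (binary, LSB first: 001)
Double-and-add from P = (6, 4):
  bit 0 = 0: acc unchanged = O
  bit 1 = 0: acc unchanged = O
  bit 2 = 1: acc = O + (35, 14) = (35, 14)

4P = (35, 14)


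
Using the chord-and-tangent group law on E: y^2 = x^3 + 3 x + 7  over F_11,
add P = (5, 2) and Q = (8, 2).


P != Q, so use the chord formula.
s = (y2 - y1) / (x2 - x1) = (0) / (3) mod 11 = 0
x3 = s^2 - x1 - x2 mod 11 = 0^2 - 5 - 8 = 9
y3 = s (x1 - x3) - y1 mod 11 = 0 * (5 - 9) - 2 = 9

P + Q = (9, 9)


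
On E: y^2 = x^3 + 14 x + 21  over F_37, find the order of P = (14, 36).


Compute successive multiples of P until we hit O:
  1P = (14, 36)
  2P = (34, 27)
  3P = (25, 30)
  4P = (9, 5)
  5P = (11, 27)
  6P = (21, 17)
  7P = (29, 10)
  8P = (22, 5)
  ... (continuing to 23P)
  23P = O

ord(P) = 23


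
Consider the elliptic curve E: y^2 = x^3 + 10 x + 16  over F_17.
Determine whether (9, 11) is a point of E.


Check whether y^2 = x^3 + 10 x + 16 (mod 17) for (x, y) = (9, 11).
LHS: y^2 = 11^2 mod 17 = 2
RHS: x^3 + 10 x + 16 = 9^3 + 10*9 + 16 mod 17 = 2
LHS = RHS

Yes, on the curve


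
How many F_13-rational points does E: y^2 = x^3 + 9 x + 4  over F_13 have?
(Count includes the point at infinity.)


For each x in F_13, count y with y^2 = x^3 + 9 x + 4 mod 13:
  x = 0: RHS = 4, y in [2, 11]  -> 2 point(s)
  x = 1: RHS = 1, y in [1, 12]  -> 2 point(s)
  x = 2: RHS = 4, y in [2, 11]  -> 2 point(s)
  x = 4: RHS = 0, y in [0]  -> 1 point(s)
  x = 6: RHS = 1, y in [1, 12]  -> 2 point(s)
  x = 8: RHS = 3, y in [4, 9]  -> 2 point(s)
  x = 11: RHS = 4, y in [2, 11]  -> 2 point(s)
Affine points: 13. Add the point at infinity: total = 14.

#E(F_13) = 14


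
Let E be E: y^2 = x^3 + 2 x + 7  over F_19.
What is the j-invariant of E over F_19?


Delta = -16(4 a^3 + 27 b^2) mod 19 = 18
-1728 * (4 a)^3 = -1728 * (4*2)^3 mod 19 = 18
j = 18 * 18^(-1) mod 19 = 1

j = 1 (mod 19)


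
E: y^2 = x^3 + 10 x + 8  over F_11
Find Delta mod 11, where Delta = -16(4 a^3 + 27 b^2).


4 a^3 + 27 b^2 = 4*10^3 + 27*8^2 = 4000 + 1728 = 5728
Delta = -16 * (5728) = -91648
Delta mod 11 = 4

Delta = 4 (mod 11)


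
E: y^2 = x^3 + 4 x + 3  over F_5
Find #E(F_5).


For each x in F_5, count y with y^2 = x^3 + 4 x + 3 mod 5:
  x = 2: RHS = 4, y in [2, 3]  -> 2 point(s)
Affine points: 2. Add the point at infinity: total = 3.

#E(F_5) = 3


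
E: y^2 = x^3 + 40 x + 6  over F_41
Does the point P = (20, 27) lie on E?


Check whether y^2 = x^3 + 40 x + 6 (mod 41) for (x, y) = (20, 27).
LHS: y^2 = 27^2 mod 41 = 32
RHS: x^3 + 40 x + 6 = 20^3 + 40*20 + 6 mod 41 = 32
LHS = RHS

Yes, on the curve


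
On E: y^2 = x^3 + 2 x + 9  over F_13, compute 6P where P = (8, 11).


k = 6 = 110_2 (binary, LSB first: 011)
Double-and-add from P = (8, 11):
  bit 0 = 0: acc unchanged = O
  bit 1 = 1: acc = O + (6, 9) = (6, 9)
  bit 2 = 1: acc = (6, 9) + (4, 9) = (3, 4)

6P = (3, 4)


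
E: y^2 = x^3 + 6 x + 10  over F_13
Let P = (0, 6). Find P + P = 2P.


Doubling: s = (3 x1^2 + a) / (2 y1)
s = (3*0^2 + 6) / (2*6) mod 13 = 7
x3 = s^2 - 2 x1 mod 13 = 7^2 - 2*0 = 10
y3 = s (x1 - x3) - y1 mod 13 = 7 * (0 - 10) - 6 = 2

2P = (10, 2)


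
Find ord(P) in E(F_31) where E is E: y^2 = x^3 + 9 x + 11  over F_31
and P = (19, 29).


Compute successive multiples of P until we hit O:
  1P = (19, 29)
  2P = (29, 4)
  3P = (28, 9)
  4P = (23, 4)
  5P = (30, 1)
  6P = (10, 27)
  7P = (12, 7)
  8P = (20, 21)
  ... (continuing to 36P)
  36P = O

ord(P) = 36


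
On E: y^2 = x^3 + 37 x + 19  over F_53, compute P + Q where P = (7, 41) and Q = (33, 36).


P != Q, so use the chord formula.
s = (y2 - y1) / (x2 - x1) = (48) / (26) mod 53 = 10
x3 = s^2 - x1 - x2 mod 53 = 10^2 - 7 - 33 = 7
y3 = s (x1 - x3) - y1 mod 53 = 10 * (7 - 7) - 41 = 12

P + Q = (7, 12)


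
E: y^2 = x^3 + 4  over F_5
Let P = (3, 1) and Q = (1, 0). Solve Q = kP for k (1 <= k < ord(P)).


Enumerate multiples of P until we hit Q = (1, 0):
  1P = (3, 1)
  2P = (0, 2)
  3P = (1, 0)
Match found at i = 3.

k = 3


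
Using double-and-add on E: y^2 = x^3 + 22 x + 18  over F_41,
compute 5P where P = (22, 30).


k = 5 = 101_2 (binary, LSB first: 101)
Double-and-add from P = (22, 30):
  bit 0 = 1: acc = O + (22, 30) = (22, 30)
  bit 1 = 0: acc unchanged = (22, 30)
  bit 2 = 1: acc = (22, 30) + (9, 24) = (9, 17)

5P = (9, 17)


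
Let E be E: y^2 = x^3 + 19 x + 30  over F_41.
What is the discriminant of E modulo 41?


4 a^3 + 27 b^2 = 4*19^3 + 27*30^2 = 27436 + 24300 = 51736
Delta = -16 * (51736) = -827776
Delta mod 41 = 14

Delta = 14 (mod 41)


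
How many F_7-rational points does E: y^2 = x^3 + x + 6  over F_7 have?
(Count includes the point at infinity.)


For each x in F_7, count y with y^2 = x^3 + 1 x + 6 mod 7:
  x = 1: RHS = 1, y in [1, 6]  -> 2 point(s)
  x = 2: RHS = 2, y in [3, 4]  -> 2 point(s)
  x = 3: RHS = 1, y in [1, 6]  -> 2 point(s)
  x = 4: RHS = 4, y in [2, 5]  -> 2 point(s)
  x = 6: RHS = 4, y in [2, 5]  -> 2 point(s)
Affine points: 10. Add the point at infinity: total = 11.

#E(F_7) = 11


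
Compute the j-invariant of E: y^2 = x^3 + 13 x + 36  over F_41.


Delta = -16(4 a^3 + 27 b^2) mod 41 = 5
-1728 * (4 a)^3 = -1728 * (4*13)^3 mod 41 = 9
j = 9 * 5^(-1) mod 41 = 10

j = 10 (mod 41)


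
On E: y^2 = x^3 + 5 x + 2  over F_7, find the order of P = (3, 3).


Compute successive multiples of P until we hit O:
  1P = (3, 3)
  2P = (3, 4)
  3P = O

ord(P) = 3


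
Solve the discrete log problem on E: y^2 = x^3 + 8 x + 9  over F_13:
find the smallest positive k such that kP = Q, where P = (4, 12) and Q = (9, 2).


Enumerate multiples of P until we hit Q = (9, 2):
  1P = (4, 12)
  2P = (9, 11)
  3P = (12, 0)
  4P = (9, 2)
Match found at i = 4.

k = 4


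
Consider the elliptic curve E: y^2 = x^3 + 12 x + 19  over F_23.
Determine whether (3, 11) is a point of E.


Check whether y^2 = x^3 + 12 x + 19 (mod 23) for (x, y) = (3, 11).
LHS: y^2 = 11^2 mod 23 = 6
RHS: x^3 + 12 x + 19 = 3^3 + 12*3 + 19 mod 23 = 13
LHS != RHS

No, not on the curve


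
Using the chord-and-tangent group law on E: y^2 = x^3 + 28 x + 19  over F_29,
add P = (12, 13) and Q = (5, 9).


P != Q, so use the chord formula.
s = (y2 - y1) / (x2 - x1) = (25) / (22) mod 29 = 13
x3 = s^2 - x1 - x2 mod 29 = 13^2 - 12 - 5 = 7
y3 = s (x1 - x3) - y1 mod 29 = 13 * (12 - 7) - 13 = 23

P + Q = (7, 23)


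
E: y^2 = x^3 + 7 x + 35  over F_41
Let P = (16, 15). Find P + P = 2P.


Doubling: s = (3 x1^2 + a) / (2 y1)
s = (3*16^2 + 7) / (2*15) mod 41 = 19
x3 = s^2 - 2 x1 mod 41 = 19^2 - 2*16 = 1
y3 = s (x1 - x3) - y1 mod 41 = 19 * (16 - 1) - 15 = 24

2P = (1, 24)


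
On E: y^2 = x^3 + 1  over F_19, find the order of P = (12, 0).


Compute successive multiples of P until we hit O:
  1P = (12, 0)
  2P = O

ord(P) = 2


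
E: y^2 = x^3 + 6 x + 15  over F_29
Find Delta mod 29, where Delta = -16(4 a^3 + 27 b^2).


4 a^3 + 27 b^2 = 4*6^3 + 27*15^2 = 864 + 6075 = 6939
Delta = -16 * (6939) = -111024
Delta mod 29 = 17

Delta = 17 (mod 29)


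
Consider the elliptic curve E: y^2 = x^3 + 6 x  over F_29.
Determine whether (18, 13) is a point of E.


Check whether y^2 = x^3 + 6 x + 0 (mod 29) for (x, y) = (18, 13).
LHS: y^2 = 13^2 mod 29 = 24
RHS: x^3 + 6 x + 0 = 18^3 + 6*18 + 0 mod 29 = 24
LHS = RHS

Yes, on the curve


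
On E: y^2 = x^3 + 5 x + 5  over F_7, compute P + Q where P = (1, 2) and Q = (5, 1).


P != Q, so use the chord formula.
s = (y2 - y1) / (x2 - x1) = (6) / (4) mod 7 = 5
x3 = s^2 - x1 - x2 mod 7 = 5^2 - 1 - 5 = 5
y3 = s (x1 - x3) - y1 mod 7 = 5 * (1 - 5) - 2 = 6

P + Q = (5, 6)


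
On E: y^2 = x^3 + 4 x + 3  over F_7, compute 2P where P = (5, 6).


Doubling: s = (3 x1^2 + a) / (2 y1)
s = (3*5^2 + 4) / (2*6) mod 7 = 6
x3 = s^2 - 2 x1 mod 7 = 6^2 - 2*5 = 5
y3 = s (x1 - x3) - y1 mod 7 = 6 * (5 - 5) - 6 = 1

2P = (5, 1)


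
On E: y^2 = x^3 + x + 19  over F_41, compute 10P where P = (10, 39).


k = 10 = 1010_2 (binary, LSB first: 0101)
Double-and-add from P = (10, 39):
  bit 0 = 0: acc unchanged = O
  bit 1 = 1: acc = O + (23, 27) = (23, 27)
  bit 2 = 0: acc unchanged = (23, 27)
  bit 3 = 1: acc = (23, 27) + (39, 3) = (12, 18)

10P = (12, 18)


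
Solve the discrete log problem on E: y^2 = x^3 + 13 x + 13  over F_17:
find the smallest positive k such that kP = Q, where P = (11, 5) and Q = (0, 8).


Enumerate multiples of P until we hit Q = (0, 8):
  1P = (11, 5)
  2P = (10, 2)
  3P = (5, 13)
  4P = (16, 13)
  5P = (15, 9)
  6P = (9, 14)
  7P = (13, 4)
  8P = (6, 1)
  9P = (2, 9)
  10P = (0, 9)
  11P = (14, 10)
  12P = (8, 0)
  13P = (14, 7)
  14P = (0, 8)
Match found at i = 14.

k = 14


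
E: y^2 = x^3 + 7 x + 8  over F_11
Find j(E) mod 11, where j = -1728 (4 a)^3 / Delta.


Delta = -16(4 a^3 + 27 b^2) mod 11 = 10
-1728 * (4 a)^3 = -1728 * (4*7)^3 mod 11 = 4
j = 4 * 10^(-1) mod 11 = 7

j = 7 (mod 11)


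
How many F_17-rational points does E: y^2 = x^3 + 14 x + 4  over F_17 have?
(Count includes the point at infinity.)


For each x in F_17, count y with y^2 = x^3 + 14 x + 4 mod 17:
  x = 0: RHS = 4, y in [2, 15]  -> 2 point(s)
  x = 1: RHS = 2, y in [6, 11]  -> 2 point(s)
  x = 6: RHS = 15, y in [7, 10]  -> 2 point(s)
  x = 8: RHS = 16, y in [4, 13]  -> 2 point(s)
  x = 9: RHS = 9, y in [3, 14]  -> 2 point(s)
  x = 12: RHS = 13, y in [8, 9]  -> 2 point(s)
  x = 15: RHS = 2, y in [6, 11]  -> 2 point(s)
Affine points: 14. Add the point at infinity: total = 15.

#E(F_17) = 15


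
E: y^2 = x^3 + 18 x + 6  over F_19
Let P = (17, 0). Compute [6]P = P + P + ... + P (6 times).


k = 6 = 110_2 (binary, LSB first: 011)
Double-and-add from P = (17, 0):
  bit 0 = 0: acc unchanged = O
  bit 1 = 1: acc = O + O = O
  bit 2 = 1: acc = O + O = O

6P = O


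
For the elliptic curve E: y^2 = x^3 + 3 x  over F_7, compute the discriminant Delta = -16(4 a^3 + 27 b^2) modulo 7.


4 a^3 + 27 b^2 = 4*3^3 + 27*0^2 = 108 + 0 = 108
Delta = -16 * (108) = -1728
Delta mod 7 = 1

Delta = 1 (mod 7)


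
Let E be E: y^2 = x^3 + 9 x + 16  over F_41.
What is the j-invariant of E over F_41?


Delta = -16(4 a^3 + 27 b^2) mod 41 = 28
-1728 * (4 a)^3 = -1728 * (4*9)^3 mod 41 = 12
j = 12 * 28^(-1) mod 41 = 18

j = 18 (mod 41)


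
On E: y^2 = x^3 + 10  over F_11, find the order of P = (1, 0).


Compute successive multiples of P until we hit O:
  1P = (1, 0)
  2P = O

ord(P) = 2


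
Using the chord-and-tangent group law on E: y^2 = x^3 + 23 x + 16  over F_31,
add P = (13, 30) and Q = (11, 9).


P != Q, so use the chord formula.
s = (y2 - y1) / (x2 - x1) = (10) / (29) mod 31 = 26
x3 = s^2 - x1 - x2 mod 31 = 26^2 - 13 - 11 = 1
y3 = s (x1 - x3) - y1 mod 31 = 26 * (13 - 1) - 30 = 3

P + Q = (1, 3)


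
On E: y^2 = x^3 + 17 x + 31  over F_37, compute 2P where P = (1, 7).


Doubling: s = (3 x1^2 + a) / (2 y1)
s = (3*1^2 + 17) / (2*7) mod 37 = 12
x3 = s^2 - 2 x1 mod 37 = 12^2 - 2*1 = 31
y3 = s (x1 - x3) - y1 mod 37 = 12 * (1 - 31) - 7 = 3

2P = (31, 3)


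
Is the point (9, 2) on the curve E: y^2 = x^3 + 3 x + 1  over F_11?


Check whether y^2 = x^3 + 3 x + 1 (mod 11) for (x, y) = (9, 2).
LHS: y^2 = 2^2 mod 11 = 4
RHS: x^3 + 3 x + 1 = 9^3 + 3*9 + 1 mod 11 = 9
LHS != RHS

No, not on the curve


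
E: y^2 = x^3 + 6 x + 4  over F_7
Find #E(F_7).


For each x in F_7, count y with y^2 = x^3 + 6 x + 4 mod 7:
  x = 0: RHS = 4, y in [2, 5]  -> 2 point(s)
  x = 1: RHS = 4, y in [2, 5]  -> 2 point(s)
  x = 3: RHS = 0, y in [0]  -> 1 point(s)
  x = 4: RHS = 1, y in [1, 6]  -> 2 point(s)
  x = 6: RHS = 4, y in [2, 5]  -> 2 point(s)
Affine points: 9. Add the point at infinity: total = 10.

#E(F_7) = 10


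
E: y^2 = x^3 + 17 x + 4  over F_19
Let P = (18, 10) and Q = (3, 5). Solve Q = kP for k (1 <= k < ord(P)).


Enumerate multiples of P until we hit Q = (3, 5):
  1P = (18, 10)
  2P = (3, 5)
Match found at i = 2.

k = 2


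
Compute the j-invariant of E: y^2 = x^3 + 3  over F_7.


Delta = -16(4 a^3 + 27 b^2) mod 7 = 4
-1728 * (4 a)^3 = -1728 * (4*0)^3 mod 7 = 0
j = 0 * 4^(-1) mod 7 = 0

j = 0 (mod 7)


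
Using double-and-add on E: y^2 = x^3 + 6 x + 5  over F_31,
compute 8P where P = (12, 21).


k = 8 = 1000_2 (binary, LSB first: 0001)
Double-and-add from P = (12, 21):
  bit 0 = 0: acc unchanged = O
  bit 1 = 0: acc unchanged = O
  bit 2 = 0: acc unchanged = O
  bit 3 = 1: acc = O + (12, 10) = (12, 10)

8P = (12, 10)


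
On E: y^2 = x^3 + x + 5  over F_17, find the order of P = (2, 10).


Compute successive multiples of P until we hit O:
  1P = (2, 10)
  2P = (11, 2)
  3P = (5, 4)
  4P = (14, 14)
  5P = (3, 1)
  6P = (8, 10)
  7P = (7, 7)
  8P = (7, 10)
  ... (continuing to 15P)
  15P = O

ord(P) = 15


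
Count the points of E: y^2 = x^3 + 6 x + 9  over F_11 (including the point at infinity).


For each x in F_11, count y with y^2 = x^3 + 6 x + 9 mod 11:
  x = 0: RHS = 9, y in [3, 8]  -> 2 point(s)
  x = 1: RHS = 5, y in [4, 7]  -> 2 point(s)
  x = 4: RHS = 9, y in [3, 8]  -> 2 point(s)
  x = 7: RHS = 9, y in [3, 8]  -> 2 point(s)
  x = 9: RHS = 0, y in [0]  -> 1 point(s)
Affine points: 9. Add the point at infinity: total = 10.

#E(F_11) = 10


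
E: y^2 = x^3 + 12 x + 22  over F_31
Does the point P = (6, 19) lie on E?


Check whether y^2 = x^3 + 12 x + 22 (mod 31) for (x, y) = (6, 19).
LHS: y^2 = 19^2 mod 31 = 20
RHS: x^3 + 12 x + 22 = 6^3 + 12*6 + 22 mod 31 = 0
LHS != RHS

No, not on the curve


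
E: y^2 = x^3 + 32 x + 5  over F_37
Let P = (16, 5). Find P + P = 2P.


Doubling: s = (3 x1^2 + a) / (2 y1)
s = (3*16^2 + 32) / (2*5) mod 37 = 6
x3 = s^2 - 2 x1 mod 37 = 6^2 - 2*16 = 4
y3 = s (x1 - x3) - y1 mod 37 = 6 * (16 - 4) - 5 = 30

2P = (4, 30)


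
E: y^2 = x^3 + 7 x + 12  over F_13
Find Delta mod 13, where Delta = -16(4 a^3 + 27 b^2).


4 a^3 + 27 b^2 = 4*7^3 + 27*12^2 = 1372 + 3888 = 5260
Delta = -16 * (5260) = -84160
Delta mod 13 = 2

Delta = 2 (mod 13)


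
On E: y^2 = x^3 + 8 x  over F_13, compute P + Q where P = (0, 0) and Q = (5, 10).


P != Q, so use the chord formula.
s = (y2 - y1) / (x2 - x1) = (10) / (5) mod 13 = 2
x3 = s^2 - x1 - x2 mod 13 = 2^2 - 0 - 5 = 12
y3 = s (x1 - x3) - y1 mod 13 = 2 * (0 - 12) - 0 = 2

P + Q = (12, 2)


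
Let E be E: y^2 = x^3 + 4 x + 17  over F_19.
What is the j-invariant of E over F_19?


Delta = -16(4 a^3 + 27 b^2) mod 19 = 9
-1728 * (4 a)^3 = -1728 * (4*4)^3 mod 19 = 11
j = 11 * 9^(-1) mod 19 = 16

j = 16 (mod 19)


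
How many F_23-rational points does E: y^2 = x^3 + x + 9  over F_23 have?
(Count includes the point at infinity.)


For each x in F_23, count y with y^2 = x^3 + 1 x + 9 mod 23:
  x = 0: RHS = 9, y in [3, 20]  -> 2 point(s)
  x = 3: RHS = 16, y in [4, 19]  -> 2 point(s)
  x = 4: RHS = 8, y in [10, 13]  -> 2 point(s)
  x = 5: RHS = 1, y in [1, 22]  -> 2 point(s)
  x = 6: RHS = 1, y in [1, 22]  -> 2 point(s)
  x = 8: RHS = 0, y in [0]  -> 1 point(s)
  x = 12: RHS = 1, y in [1, 22]  -> 2 point(s)
  x = 15: RHS = 18, y in [8, 15]  -> 2 point(s)
  x = 16: RHS = 4, y in [2, 21]  -> 2 point(s)
  x = 20: RHS = 2, y in [5, 18]  -> 2 point(s)
Affine points: 19. Add the point at infinity: total = 20.

#E(F_23) = 20
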